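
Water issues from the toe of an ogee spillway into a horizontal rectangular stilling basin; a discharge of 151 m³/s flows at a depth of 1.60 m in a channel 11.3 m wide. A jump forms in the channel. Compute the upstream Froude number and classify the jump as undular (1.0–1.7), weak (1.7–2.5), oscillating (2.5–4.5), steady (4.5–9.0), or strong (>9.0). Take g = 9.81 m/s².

q = Q/b = 151/11.3 = 13.4 m²/s; V₁ = q/y₁ = 8.35 m/s. Fr₁ = V₁/√(g·y₁) = 2.11.
Fr₁ = 2.11 lies in the weak range.

Fr₁ = 2.11; weak jump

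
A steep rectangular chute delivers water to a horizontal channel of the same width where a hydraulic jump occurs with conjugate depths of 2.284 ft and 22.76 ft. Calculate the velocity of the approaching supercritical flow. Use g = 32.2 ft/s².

For a rectangular channel the momentum equation gives q² = ½·g·y₁·y₂·(y₁ + y₂) = ½×32.2×2.284×22.76×25.04 = 20960.
q = √20960 = 144.8 ft²/s.
V₁ = q/y₁ = 144.8/2.284 = 63.39 ft/s.

V₁ = 63.39 ft/s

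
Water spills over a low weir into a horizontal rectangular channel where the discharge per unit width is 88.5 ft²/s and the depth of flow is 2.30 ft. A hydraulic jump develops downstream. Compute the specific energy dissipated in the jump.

ΔE = 11.2 ft

V₁ = q/y₁ = 88.5/2.30 = 38.5 ft/s. Fr₁ = V₁/√(g·y₁) = 38.5/√(32.2×2.30) = 4.47.
Bélanger equation: y₂/y₁ = ½[√(1 + 8Fr₁²) − 1] = ½[√160.9 − 1] = 5.84.
y₂ = 5.84 × 2.30 = 13.4 ft.
Head loss: ΔE = (y₂ − y₁)³/(4y₁y₂) = (13.4 − 2.30)³/(4×2.30×13.4) = 1382/124 = 11.2 ft.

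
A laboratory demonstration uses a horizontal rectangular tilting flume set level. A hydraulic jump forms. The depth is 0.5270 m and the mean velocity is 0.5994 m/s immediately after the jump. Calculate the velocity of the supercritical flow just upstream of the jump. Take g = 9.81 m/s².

V₁ = 4.846 m/s

Fr₂ = V₂/√(g·y₂) = 0.5994/√(9.81×0.5270) = 0.2636.
Since the conjugate-depth ratio holds either way, y₁/y₂ = ½[√(1 + 8Fr₂²) − 1] = ½[√1.5560 − 1] = 0.1237.
y₁ = 0.1237 × 0.5270 = 0.06519 m.
V₁ = q/y₁ = 0.3159/0.06519 = 4.846 m/s.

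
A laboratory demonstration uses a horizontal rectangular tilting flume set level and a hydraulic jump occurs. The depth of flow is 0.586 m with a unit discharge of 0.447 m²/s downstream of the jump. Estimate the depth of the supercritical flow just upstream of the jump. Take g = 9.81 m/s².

y₁ = 0.101 m

V₂ = q/y₂ = 0.447/0.586 = 0.763 m/s; Fr₂ = V₂/√(g·y₂) = 0.318.
The Bélanger relation is symmetric: y₁/y₂ = ½[√(1 + 8Fr₂²) − 1] = ½[√1.810 − 1] = 0.173.
y₁ = 0.173 × 0.586 = 0.101 m.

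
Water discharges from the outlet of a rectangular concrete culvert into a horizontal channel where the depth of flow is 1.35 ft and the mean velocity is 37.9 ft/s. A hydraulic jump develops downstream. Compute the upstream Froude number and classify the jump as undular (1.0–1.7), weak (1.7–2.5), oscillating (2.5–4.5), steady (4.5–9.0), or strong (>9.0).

Fr₁ = 5.75; steady jump

Fr₁ = V₁/√(g·y₁) = 37.9/√(32.2×1.35) = 5.75.
Fr₁ = 5.75 lies in the steady range.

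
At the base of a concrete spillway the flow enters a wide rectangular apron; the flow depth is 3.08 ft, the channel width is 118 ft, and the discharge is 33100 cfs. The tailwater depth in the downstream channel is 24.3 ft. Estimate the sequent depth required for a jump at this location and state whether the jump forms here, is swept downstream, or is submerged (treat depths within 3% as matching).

y₂ = 38.3 ft; the jump is swept downstream

q = Q/b = 33100/118 = 281 ft²/s; V₁ = q/y₁ = 91.1 ft/s. Fr₁ = V₁/√(g·y₁) = 9.15.
By Bélanger, y₂/y₁ = ½[√(1 + 8Fr₁²) − 1] = ½[√670.1 − 1] = 12.4.
y₂ = 12.4 × 3.08 = 38.3 ft.
Tailwater y_tw = 24.3 ft: y_tw < y₂, so the jump is swept downstream.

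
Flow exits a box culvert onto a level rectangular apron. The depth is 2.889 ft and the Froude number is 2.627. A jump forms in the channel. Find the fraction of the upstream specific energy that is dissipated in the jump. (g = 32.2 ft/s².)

Fr₁ = 2.627 (given).
Sequent-depth ratio: y₂/y₁ = ½[√(1 + 8Fr₁²) − 1] = ½[√56.209 − 1] = 3.249.
y₂ = 3.249 × 2.889 = 9.385 ft.
E₁ = y₁(1 + Fr₁²/2) = 2.889×(1 + 2.627²/2) = 12.86 ft. ΔE = (y₂ − y₁)³/(4y₁y₂) = 2.528 ft. ΔE/E₁ = 2.528/12.86 = 0.197.

ΔE/E₁ = 0.197 (19.7%)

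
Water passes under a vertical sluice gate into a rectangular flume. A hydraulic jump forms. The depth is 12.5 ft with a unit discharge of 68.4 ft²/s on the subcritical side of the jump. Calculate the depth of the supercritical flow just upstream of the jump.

V₂ = q/y₂ = 68.4/12.5 = 5.47 ft/s; Fr₂ = V₂/√(g·y₂) = 0.273.
From the momentum equation (using Fr₂), y₁/y₂ = ½[√(1 + 8Fr₂²) − 1] = ½[√1.595 − 1] = 0.131.
y₁ = 0.131 × 12.5 = 1.64 ft.

y₁ = 1.64 ft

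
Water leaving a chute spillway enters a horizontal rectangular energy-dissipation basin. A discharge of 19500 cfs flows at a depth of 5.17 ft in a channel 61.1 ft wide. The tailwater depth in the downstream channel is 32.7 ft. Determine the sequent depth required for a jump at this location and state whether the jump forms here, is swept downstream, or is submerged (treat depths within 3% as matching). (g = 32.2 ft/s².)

q = Q/b = 19500/61.1 = 319 ft²/s; V₁ = q/y₁ = 61.7 ft/s. Fr₁ = V₁/√(g·y₁) = 4.78.
Bélanger equation: y₂/y₁ = ½[√(1 + 8Fr₁²) − 1] = ½[√184.1 − 1] = 6.28.
y₂ = 6.28 × 5.17 = 32.5 ft.
Tailwater y_tw = 32.7 ft: y_tw ≈ y₂, so the jump forms here.

y₂ = 32.5 ft; the jump forms here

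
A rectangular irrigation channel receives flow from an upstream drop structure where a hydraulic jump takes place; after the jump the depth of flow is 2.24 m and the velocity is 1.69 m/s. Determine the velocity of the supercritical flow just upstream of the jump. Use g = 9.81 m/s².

V₁ = 7.89 m/s

Fr₂ = V₂/√(g·y₂) = 1.69/√(9.81×2.24) = 0.361.
Since the conjugate-depth ratio holds either way, y₁/y₂ = ½[√(1 + 8Fr₂²) − 1] = ½[√2.040 − 1] = 0.214.
y₁ = 0.214 × 2.24 = 0.480 m.
V₁ = q/y₁ = 3.79/0.480 = 7.89 m/s.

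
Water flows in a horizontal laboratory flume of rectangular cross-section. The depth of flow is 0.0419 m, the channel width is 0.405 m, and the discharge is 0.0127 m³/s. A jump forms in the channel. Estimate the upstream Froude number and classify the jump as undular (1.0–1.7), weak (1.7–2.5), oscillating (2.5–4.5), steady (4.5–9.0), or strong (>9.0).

q = Q/b = 0.0127/0.405 = 0.0314 m²/s; V₁ = q/y₁ = 0.748 m/s. Fr₁ = V₁/√(g·y₁) = 1.17.
Fr₁ = 1.17 lies in the undular range.

Fr₁ = 1.17; undular jump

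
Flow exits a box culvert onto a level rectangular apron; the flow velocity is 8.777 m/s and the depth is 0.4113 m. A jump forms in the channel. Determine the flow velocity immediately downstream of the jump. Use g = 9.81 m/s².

V₂ = 1.540 m/s

Fr₁ = V₁/√(g·y₁) = 8.777/√(9.81×0.4113) = 4.370.
Bélanger equation: y₂/y₁ = ½[√(1 + 8Fr₁²) − 1] = ½[√153.74 − 1] = 5.700.
y₂ = 5.700 × 0.4113 = 2.344 m.
q = V₁·y₁ = 8.777 × 0.4113 = 3.610 m²/s.
V₂ = q/y₂ = 3.610/2.344 = 1.540 m/s.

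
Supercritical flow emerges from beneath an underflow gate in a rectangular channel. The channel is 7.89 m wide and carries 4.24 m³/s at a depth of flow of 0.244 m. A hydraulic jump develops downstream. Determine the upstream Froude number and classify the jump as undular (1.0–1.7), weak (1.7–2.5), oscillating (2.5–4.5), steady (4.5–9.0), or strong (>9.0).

Fr₁ = 1.42; undular jump

q = Q/b = 4.24/7.89 = 0.537 m²/s; V₁ = q/y₁ = 2.20 m/s. Fr₁ = V₁/√(g·y₁) = 1.42.
Fr₁ = 1.42 lies in the undular range.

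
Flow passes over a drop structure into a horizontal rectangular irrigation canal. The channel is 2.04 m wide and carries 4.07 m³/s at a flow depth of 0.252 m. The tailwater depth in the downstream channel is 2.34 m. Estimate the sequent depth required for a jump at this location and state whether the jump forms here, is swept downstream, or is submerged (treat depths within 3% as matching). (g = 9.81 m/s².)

y₂ = 1.67 m; the jump is submerged

q = Q/b = 4.07/2.04 = 2.00 m²/s; V₁ = q/y₁ = 7.92 m/s. Fr₁ = V₁/√(g·y₁) = 5.04.
Conjugate-depth relation: y₂/y₁ = ½[√(1 + 8Fr₁²) − 1] = ½[√203.8 − 1] = 6.64.
y₂ = 6.64 × 0.252 = 1.67 m.
Tailwater y_tw = 2.34 m: y_tw > y₂, so the jump is submerged.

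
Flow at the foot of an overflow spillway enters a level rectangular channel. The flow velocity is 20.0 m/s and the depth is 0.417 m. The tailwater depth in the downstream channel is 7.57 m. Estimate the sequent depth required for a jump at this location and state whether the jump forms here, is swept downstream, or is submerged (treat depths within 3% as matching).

y₂ = 5.63 m; the jump is submerged

Fr₁ = V₁/√(g·y₁) = 20.0/√(9.81×0.417) = 9.89.
By Bélanger, y₂/y₁ = ½[√(1 + 8Fr₁²) − 1] = ½[√783.2 − 1] = 13.5.
y₂ = 13.5 × 0.417 = 5.63 m.
Tailwater y_tw = 7.57 m: y_tw > y₂, so the jump is submerged.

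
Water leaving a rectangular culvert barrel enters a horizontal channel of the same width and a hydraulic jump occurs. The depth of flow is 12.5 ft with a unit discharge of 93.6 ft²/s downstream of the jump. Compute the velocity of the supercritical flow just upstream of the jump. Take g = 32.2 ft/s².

V₁ = 33.0 ft/s

V₂ = q/y₂ = 93.6/12.5 = 7.49 ft/s; Fr₂ = V₂/√(g·y₂) = 0.373.
Applying the sequent-depth relation in reverse, y₁/y₂ = ½[√(1 + 8Fr₂²) − 1] = ½[√2.114 − 1] = 0.227.
y₁ = 0.227 × 12.5 = 2.84 ft.
V₁ = q/y₁ = 93.6/2.84 = 33.0 ft/s.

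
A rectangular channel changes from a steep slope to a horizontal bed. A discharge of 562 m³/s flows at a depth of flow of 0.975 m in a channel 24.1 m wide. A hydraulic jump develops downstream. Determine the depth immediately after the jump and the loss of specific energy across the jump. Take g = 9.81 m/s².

q = Q/b = 562/24.1 = 23.3 m²/s; V₁ = q/y₁ = 23.9 m/s. Fr₁ = V₁/√(g·y₁) = 7.73.
By Bélanger, y₂/y₁ = ½[√(1 + 8Fr₁²) − 1] = ½[√479.5 − 1] = 10.4.
y₂ = 10.4 × 0.975 = 10.2 m.
Head loss: ΔE = (y₂ − y₁)³/(4y₁y₂) = (10.2 − 0.975)³/(4×0.975×10.2) = 782/39.7 = 19.7 m.

y₂ = 10.2 m; ΔE = 19.7 m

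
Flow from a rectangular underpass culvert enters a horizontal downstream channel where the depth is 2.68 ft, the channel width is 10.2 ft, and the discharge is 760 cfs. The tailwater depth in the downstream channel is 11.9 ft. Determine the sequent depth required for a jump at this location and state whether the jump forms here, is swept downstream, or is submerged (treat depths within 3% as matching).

y₂ = 10.1 ft; the jump is submerged

q = Q/b = 760/10.2 = 74.5 ft²/s; V₁ = q/y₁ = 27.8 ft/s. Fr₁ = V₁/√(g·y₁) = 2.99.
By Bélanger, y₂/y₁ = ½[√(1 + 8Fr₁²) − 1] = ½[√72.66 − 1] = 3.76.
y₂ = 3.76 × 2.68 = 10.1 ft.
Tailwater y_tw = 11.9 ft: y_tw > y₂, so the jump is submerged.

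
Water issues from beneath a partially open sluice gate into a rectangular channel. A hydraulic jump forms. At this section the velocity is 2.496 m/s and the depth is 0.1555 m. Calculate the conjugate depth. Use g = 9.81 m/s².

y₂ = 0.3734 m

Fr₁ = V₁/√(g·y₁) = 2.496/√(9.81×0.1555) = 2.021.
From the momentum equation for a rectangular channel, y₂/y₁ = ½[√(1 + 8Fr₁²) − 1] = ½[√33.672 − 1] = 2.401.
y₂ = 2.401 × 0.1555 = 0.3734 m.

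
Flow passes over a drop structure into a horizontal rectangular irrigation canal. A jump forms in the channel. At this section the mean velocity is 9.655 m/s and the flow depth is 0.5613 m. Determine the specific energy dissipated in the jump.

Fr₁ = V₁/√(g·y₁) = 9.655/√(9.81×0.5613) = 4.115.
Bélanger equation: y₂/y₁ = ½[√(1 + 8Fr₁²) − 1] = ½[√136.43 − 1] = 5.340.
y₂ = 5.340 × 0.5613 = 2.997 m.
q = V₁·y₁ = 9.655 × 0.5613 = 5.419 m²/s. V₂ = q/y₂ = 5.419/2.997 = 1.808 m/s. E₁ = y₁ + V₁²/2g = 5.313 m; E₂ = y₂ + V₂²/2g = 3.164 m. ΔE = E₁ − E₂ = 2.148 m.

ΔE = 2.148 m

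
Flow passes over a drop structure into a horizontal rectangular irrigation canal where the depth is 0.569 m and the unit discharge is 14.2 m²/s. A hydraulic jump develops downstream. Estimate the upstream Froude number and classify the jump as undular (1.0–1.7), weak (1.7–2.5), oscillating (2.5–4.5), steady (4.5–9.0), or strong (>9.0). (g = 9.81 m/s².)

Fr₁ = 10.6; strong jump

V₁ = q/y₁ = 14.2/0.569 = 25.0 m/s. Fr₁ = V₁/√(g·y₁) = 25.0/√(9.81×0.569) = 10.6.
Fr₁ = 10.6 lies in the strong range.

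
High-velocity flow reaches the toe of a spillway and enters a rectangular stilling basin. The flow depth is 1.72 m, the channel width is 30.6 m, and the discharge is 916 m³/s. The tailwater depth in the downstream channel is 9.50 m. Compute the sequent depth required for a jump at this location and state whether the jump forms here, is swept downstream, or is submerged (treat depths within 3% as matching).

y₂ = 9.48 m; the jump forms here

q = Q/b = 916/30.6 = 29.9 m²/s; V₁ = q/y₁ = 17.4 m/s. Fr₁ = V₁/√(g·y₁) = 4.24.
Bélanger equation: y₂/y₁ = ½[√(1 + 8Fr₁²) − 1] = ½[√144.6 − 1] = 5.51.
y₂ = 5.51 × 1.72 = 9.48 m.
Tailwater y_tw = 9.50 m: y_tw ≈ y₂, so the jump forms here.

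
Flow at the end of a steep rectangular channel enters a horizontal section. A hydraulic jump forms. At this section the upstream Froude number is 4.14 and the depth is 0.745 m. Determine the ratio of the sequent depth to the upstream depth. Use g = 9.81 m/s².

Fr₁ = 4.14 (given).
Bélanger equation: y₂/y₁ = ½[√(1 + 8Fr₁²) − 1] = ½[√138.1 − 1] = 5.38.

y₂/y₁ = 5.38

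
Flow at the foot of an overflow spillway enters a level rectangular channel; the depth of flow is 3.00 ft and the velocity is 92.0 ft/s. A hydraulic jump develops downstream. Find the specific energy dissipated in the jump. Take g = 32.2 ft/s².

Fr₁ = V₁/√(g·y₁) = 92.0/√(32.2×3.00) = 9.36.
From the momentum equation for a rectangular channel, y₂/y₁ = ½[√(1 + 8Fr₁²) − 1] = ½[√702.0 − 1] = 12.7.
y₂ = 12.7 × 3.00 = 38.2 ft.
q = V₁·y₁ = 92.0 × 3.00 = 276 ft²/s. V₂ = q/y₂ = 276/38.2 = 7.22 ft/s. E₁ = y₁ + V₁²/2g = 134 ft; E₂ = y₂ + V₂²/2g = 39.1 ft. ΔE = E₁ − E₂ = 95.4 ft.

ΔE = 95.4 ft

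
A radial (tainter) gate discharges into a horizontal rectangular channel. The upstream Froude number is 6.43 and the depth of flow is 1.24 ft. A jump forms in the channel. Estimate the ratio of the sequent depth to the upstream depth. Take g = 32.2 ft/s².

Fr₁ = 6.43 (given).
Bélanger equation: y₂/y₁ = ½[√(1 + 8Fr₁²) − 1] = ½[√331.8 − 1] = 8.61.

y₂/y₁ = 8.61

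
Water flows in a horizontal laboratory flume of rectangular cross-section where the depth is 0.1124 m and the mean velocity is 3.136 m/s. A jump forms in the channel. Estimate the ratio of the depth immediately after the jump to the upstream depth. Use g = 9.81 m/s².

Fr₁ = V₁/√(g·y₁) = 3.136/√(9.81×0.1124) = 2.986.
From the momentum equation for a rectangular channel, y₂/y₁ = ½[√(1 + 8Fr₁²) − 1] = ½[√72.352 − 1] = 3.753.

y₂/y₁ = 3.753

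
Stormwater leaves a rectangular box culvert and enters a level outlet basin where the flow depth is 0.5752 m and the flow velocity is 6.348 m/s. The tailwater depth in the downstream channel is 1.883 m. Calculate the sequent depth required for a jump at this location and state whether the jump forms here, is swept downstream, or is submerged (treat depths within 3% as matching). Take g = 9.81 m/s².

y₂ = 1.905 m; the jump forms here

Fr₁ = V₁/√(g·y₁) = 6.348/√(9.81×0.5752) = 2.672.
From the momentum equation for a rectangular channel, y₂/y₁ = ½[√(1 + 8Fr₁²) − 1] = ½[√58.132 − 1] = 3.312.
y₂ = 3.312 × 0.5752 = 1.905 m.
Tailwater y_tw = 1.883 m: y_tw ≈ y₂, so the jump forms here.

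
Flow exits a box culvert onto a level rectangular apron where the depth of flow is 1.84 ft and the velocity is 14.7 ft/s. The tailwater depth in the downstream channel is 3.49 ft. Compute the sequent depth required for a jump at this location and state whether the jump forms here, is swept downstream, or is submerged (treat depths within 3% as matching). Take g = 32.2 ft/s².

Fr₁ = V₁/√(g·y₁) = 14.7/√(32.2×1.84) = 1.91.
Sequent-depth ratio: y₂/y₁ = ½[√(1 + 8Fr₁²) − 1] = ½[√30.18 − 1] = 2.25.
y₂ = 2.25 × 1.84 = 4.13 ft.
Tailwater y_tw = 3.49 ft: y_tw < y₂, so the jump is swept downstream.

y₂ = 4.13 ft; the jump is swept downstream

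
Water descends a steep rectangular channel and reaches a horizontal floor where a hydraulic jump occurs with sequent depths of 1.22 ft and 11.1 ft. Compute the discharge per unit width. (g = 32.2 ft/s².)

q = 51.8 ft²/s

For a rectangular channel the momentum equation gives q² = ½·g·y₁·y₂·(y₁ + y₂) = ½×32.2×1.22×11.1×12.3 = 2686.
q = √2686 = 51.8 ft²/s.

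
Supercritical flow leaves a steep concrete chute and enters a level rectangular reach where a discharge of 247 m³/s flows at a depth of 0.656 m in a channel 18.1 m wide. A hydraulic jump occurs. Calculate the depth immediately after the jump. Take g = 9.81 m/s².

y₂ = 7.29 m

q = Q/b = 247/18.1 = 13.6 m²/s; V₁ = q/y₁ = 20.8 m/s. Fr₁ = V₁/√(g·y₁) = 8.20.
Sequent-depth ratio: y₂/y₁ = ½[√(1 + 8Fr₁²) − 1] = ½[√539.0 − 1] = 11.1.
y₂ = 11.1 × 0.656 = 7.29 m.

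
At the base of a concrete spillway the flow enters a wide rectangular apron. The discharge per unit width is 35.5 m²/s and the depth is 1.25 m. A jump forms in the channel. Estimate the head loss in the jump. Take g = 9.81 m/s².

ΔE = 28.3 m

V₁ = q/y₁ = 35.5/1.25 = 28.4 m/s. Fr₁ = V₁/√(g·y₁) = 28.4/√(9.81×1.25) = 8.11.
From the momentum equation for a rectangular channel, y₂/y₁ = ½[√(1 + 8Fr₁²) − 1] = ½[√527.2 − 1] = 11.0.
y₂ = 11.0 × 1.25 = 13.7 m.
Head loss: ΔE = (y₂ − y₁)³/(4y₁y₂) = (13.7 − 1.25)³/(4×1.25×13.7) = 1942/68.6 = 28.3 m.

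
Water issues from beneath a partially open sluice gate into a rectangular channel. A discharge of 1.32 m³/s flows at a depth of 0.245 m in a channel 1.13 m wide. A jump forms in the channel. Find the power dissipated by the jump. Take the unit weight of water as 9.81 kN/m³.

q = Q/b = 1.32/1.13 = 1.17 m²/s; V₁ = q/y₁ = 4.77 m/s. Fr₁ = V₁/√(g·y₁) = 3.08.
From the momentum equation for a rectangular channel, y₂/y₁ = ½[√(1 + 8Fr₁²) − 1] = ½[√76.67 − 1] = 3.88.
y₂ = 3.88 × 0.245 = 0.950 m.
V₂ = q/y₂ = 1.17/0.950 = 1.23 m/s. E₁ = y₁ + V₁²/2g = 1.40 m; E₂ = y₂ + V₂²/2g = 1.03 m. ΔE = E₁ − E₂ = 0.377 m.
P = γ·Q·ΔE = 9.81 × 1.32 × 0.377 = 4.88 kW.

P = 4.88 kW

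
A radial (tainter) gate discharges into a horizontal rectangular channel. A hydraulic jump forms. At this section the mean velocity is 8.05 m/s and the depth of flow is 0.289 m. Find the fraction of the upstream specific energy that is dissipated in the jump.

ΔE/E₁ = 0.471 (47.1%)

Fr₁ = V₁/√(g·y₁) = 8.05/√(9.81×0.289) = 4.78.
Bélanger equation: y₂/y₁ = ½[√(1 + 8Fr₁²) − 1] = ½[√183.9 − 1] = 6.28.
y₂ = 6.28 × 0.289 = 1.81 m.
E₁ = y₁ + V₁²/2g = 3.59 m. ΔE = (y₂ − y₁)³/(4y₁y₂) = 1.69 m. ΔE/E₁ = 1.69/3.59 = 0.471.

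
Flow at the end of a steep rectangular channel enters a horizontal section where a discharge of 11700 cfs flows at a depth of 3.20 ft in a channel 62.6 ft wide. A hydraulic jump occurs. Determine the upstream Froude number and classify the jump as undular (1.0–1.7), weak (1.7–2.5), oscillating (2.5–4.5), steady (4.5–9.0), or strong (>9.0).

Fr₁ = 5.75; steady jump

q = Q/b = 11700/62.6 = 187 ft²/s; V₁ = q/y₁ = 58.4 ft/s. Fr₁ = V₁/√(g·y₁) = 5.75.
Fr₁ = 5.75 lies in the steady range.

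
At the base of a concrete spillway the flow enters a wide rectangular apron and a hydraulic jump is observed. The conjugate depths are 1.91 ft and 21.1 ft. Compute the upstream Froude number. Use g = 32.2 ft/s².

For a rectangular channel the momentum equation gives q² = ½·g·y₁·y₂·(y₁ + y₂) = ½×32.2×1.91×21.1×23.0 = 14930.
q = √14930 = 122 ft²/s.
V₁ = q/y₁ = 64.0 ft/s; Fr₁ = V₁/√(g·y₁) = 8.16.

Fr₁ = 8.16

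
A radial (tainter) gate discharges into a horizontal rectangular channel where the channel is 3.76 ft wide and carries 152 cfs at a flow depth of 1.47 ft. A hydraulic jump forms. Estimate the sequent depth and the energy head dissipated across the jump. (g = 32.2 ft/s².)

q = Q/b = 152/3.76 = 40.4 ft²/s; V₁ = q/y₁ = 27.5 ft/s. Fr₁ = V₁/√(g·y₁) = 4.00.
Conjugate-depth relation: y₂/y₁ = ½[√(1 + 8Fr₁²) − 1] = ½[√128.8 − 1] = 5.17.
y₂ = 5.17 × 1.47 = 7.61 ft.
Head loss: ΔE = (y₂ − y₁)³/(4y₁y₂) = (7.61 − 1.47)³/(4×1.47×7.61) = 231/44.7 = 5.17 ft.

y₂ = 7.61 ft; ΔE = 5.17 ft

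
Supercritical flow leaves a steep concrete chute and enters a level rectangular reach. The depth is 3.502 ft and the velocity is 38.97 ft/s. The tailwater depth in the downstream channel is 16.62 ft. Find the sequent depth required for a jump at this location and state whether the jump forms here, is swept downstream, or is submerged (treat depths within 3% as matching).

y₂ = 16.51 ft; the jump forms here

Fr₁ = V₁/√(g·y₁) = 38.97/√(32.2×3.502) = 3.670.
By Bélanger, y₂/y₁ = ½[√(1 + 8Fr₁²) − 1] = ½[√108.74 − 1] = 4.714.
y₂ = 4.714 × 3.502 = 16.51 ft.
Tailwater y_tw = 16.62 ft: y_tw ≈ y₂, so the jump forms here.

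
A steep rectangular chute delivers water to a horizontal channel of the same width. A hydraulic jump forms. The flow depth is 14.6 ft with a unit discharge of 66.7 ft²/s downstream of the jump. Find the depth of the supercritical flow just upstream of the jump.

V₂ = q/y₂ = 66.7/14.6 = 4.57 ft/s; Fr₂ = V₂/√(g·y₂) = 0.211.
From the momentum equation (using Fr₂), y₁/y₂ = ½[√(1 + 8Fr₂²) − 1] = ½[√1.355 − 1] = 0.0821.
y₁ = 0.0821 × 14.6 = 1.20 ft.

y₁ = 1.20 ft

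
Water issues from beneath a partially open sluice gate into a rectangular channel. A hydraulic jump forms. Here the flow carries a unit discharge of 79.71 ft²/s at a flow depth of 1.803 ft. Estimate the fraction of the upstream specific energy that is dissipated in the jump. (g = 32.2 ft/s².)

V₁ = q/y₁ = 79.71/1.803 = 44.21 ft/s. Fr₁ = V₁/√(g·y₁) = 44.21/√(32.2×1.803) = 5.802.
Bélanger equation: y₂/y₁ = ½[√(1 + 8Fr₁²) − 1] = ½[√270.32 − 1] = 7.721.
y₂ = 7.721 × 1.803 = 13.92 ft.
E₁ = y₁ + V₁²/2g = 32.15 ft. ΔE = (y₂ − y₁)³/(4y₁y₂) = 17.72 ft. ΔE/E₁ = 17.72/32.15 = 0.551.

ΔE/E₁ = 0.551 (55.1%)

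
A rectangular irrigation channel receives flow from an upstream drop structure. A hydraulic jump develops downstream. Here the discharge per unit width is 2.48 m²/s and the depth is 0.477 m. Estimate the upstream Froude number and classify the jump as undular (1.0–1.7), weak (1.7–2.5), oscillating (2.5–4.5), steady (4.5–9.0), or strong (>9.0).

V₁ = q/y₁ = 2.48/0.477 = 5.20 m/s. Fr₁ = V₁/√(g·y₁) = 5.20/√(9.81×0.477) = 2.40.
Fr₁ = 2.40 lies in the weak range.

Fr₁ = 2.40; weak jump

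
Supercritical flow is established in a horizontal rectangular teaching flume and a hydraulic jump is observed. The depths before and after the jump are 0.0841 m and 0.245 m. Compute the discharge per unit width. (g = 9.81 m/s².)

q = 0.182 m²/s

For a rectangular channel the momentum equation gives q² = ½·g·y₁·y₂·(y₁ + y₂) = ½×9.81×0.0841×0.245×0.329 = 0.0333.
q = √0.0333 = 0.182 m²/s.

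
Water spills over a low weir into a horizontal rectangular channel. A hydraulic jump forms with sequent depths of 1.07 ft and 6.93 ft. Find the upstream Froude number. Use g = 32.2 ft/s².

For a rectangular channel the momentum equation gives q² = ½·g·y₁·y₂·(y₁ + y₂) = ½×32.2×1.07×6.93×8.00 = 955.
q = √955 = 30.9 ft²/s.
V₁ = q/y₁ = 28.9 ft/s; Fr₁ = V₁/√(g·y₁) = 4.92.

Fr₁ = 4.92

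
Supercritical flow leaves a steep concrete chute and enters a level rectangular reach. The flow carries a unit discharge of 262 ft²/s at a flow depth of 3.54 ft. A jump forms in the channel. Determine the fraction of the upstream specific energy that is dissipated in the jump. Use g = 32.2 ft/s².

V₁ = q/y₁ = 262/3.54 = 74.0 ft/s. Fr₁ = V₁/√(g·y₁) = 74.0/√(32.2×3.54) = 6.93.
By Bélanger, y₂/y₁ = ½[√(1 + 8Fr₁²) − 1] = ½[√385.4 − 1] = 9.32.
y₂ = 9.32 × 3.54 = 33.0 ft.
E₁ = y₁ + V₁²/2g = 88.6 ft. ΔE = (y₂ − y₁)³/(4y₁y₂) = 54.6 ft. ΔE/E₁ = 54.6/88.6 = 0.617.

ΔE/E₁ = 0.617 (61.7%)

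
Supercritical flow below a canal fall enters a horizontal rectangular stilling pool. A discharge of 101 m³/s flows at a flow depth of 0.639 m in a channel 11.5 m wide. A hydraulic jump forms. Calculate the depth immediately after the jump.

y₂ = 4.65 m

q = Q/b = 101/11.5 = 8.78 m²/s; V₁ = q/y₁ = 13.7 m/s. Fr₁ = V₁/√(g·y₁) = 5.49.
From the momentum equation for a rectangular channel, y₂/y₁ = ½[√(1 + 8Fr₁²) − 1] = ½[√242.1 − 1] = 7.28.
y₂ = 7.28 × 0.639 = 4.65 m.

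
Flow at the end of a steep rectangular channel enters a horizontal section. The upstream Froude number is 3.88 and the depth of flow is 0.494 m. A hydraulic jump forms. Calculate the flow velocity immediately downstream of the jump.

V₂ = 1.70 m/s

Fr₁ = 3.88 (given).
From the momentum equation for a rectangular channel, y₂/y₁ = ½[√(1 + 8Fr₁²) − 1] = ½[√121.4 − 1] = 5.01.
y₂ = 5.01 × 0.494 = 2.47 m.
V₁ = Fr₁·√(g·y₁) = 3.88×√(9.81×0.494) = 8.54 m/s; q = V₁·y₁ = 4.22 m²/s.
V₂ = q/y₂ = 4.22/2.47 = 1.70 m/s.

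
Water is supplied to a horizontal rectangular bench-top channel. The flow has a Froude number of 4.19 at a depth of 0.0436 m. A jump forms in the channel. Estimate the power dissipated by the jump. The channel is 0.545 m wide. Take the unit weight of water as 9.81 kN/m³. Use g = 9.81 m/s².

P = 0.112 kW

Fr₁ = 4.19 (given).
From the momentum equation for a rectangular channel, y₂/y₁ = ½[√(1 + 8Fr₁²) − 1] = ½[√141.4 − 1] = 5.45.
y₂ = 5.45 × 0.0436 = 0.237 m.
V₁ = Fr₁·√(g·y₁) = 4.19×√(9.81×0.0436) = 2.74 m/s; q = V₁·y₁ = 0.119 m²/s. V₂ = q/y₂ = 0.119/0.237 = 0.503 m/s. E₁ = y₁ + V₁²/2g = 0.426 m; E₂ = y₂ + V₂²/2g = 0.250 m. ΔE = E₁ − E₂ = 0.176 m.
Q = q·b = 0.119 × 0.545 = 0.0651 m³/s. P = γ·Q·ΔE = 9.81 × 0.0651 × 0.176 = 0.112 kW.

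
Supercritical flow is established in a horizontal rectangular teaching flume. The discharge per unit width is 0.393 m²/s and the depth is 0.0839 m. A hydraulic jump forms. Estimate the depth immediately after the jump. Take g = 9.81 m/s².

y₂ = 0.572 m

V₁ = q/y₁ = 0.393/0.0839 = 4.68 m/s. Fr₁ = V₁/√(g·y₁) = 4.68/√(9.81×0.0839) = 5.16.
Bélanger equation: y₂/y₁ = ½[√(1 + 8Fr₁²) − 1] = ½[√214.3 − 1] = 6.82.
y₂ = 6.82 × 0.0839 = 0.572 m.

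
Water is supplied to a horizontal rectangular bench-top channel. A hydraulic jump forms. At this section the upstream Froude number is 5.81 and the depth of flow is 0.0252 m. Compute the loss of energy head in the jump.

Fr₁ = 5.81 (given).
From the momentum equation for a rectangular channel, y₂/y₁ = ½[√(1 + 8Fr₁²) − 1] = ½[√271.0 − 1] = 7.73.
y₂ = 7.73 × 0.0252 = 0.195 m.
Head loss: ΔE = (y₂ − y₁)³/(4y₁y₂) = (0.195 − 0.0252)³/(4×0.0252×0.195) = 0.00488/0.0196 = 0.249 m.

ΔE = 0.249 m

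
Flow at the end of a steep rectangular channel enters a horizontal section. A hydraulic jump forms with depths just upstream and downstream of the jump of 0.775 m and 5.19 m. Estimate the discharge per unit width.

For a rectangular channel the momentum equation gives q² = ½·g·y₁·y₂·(y₁ + y₂) = ½×9.81×0.775×5.19×5.97 = 118.
q = √118 = 10.8 m²/s.

q = 10.8 m²/s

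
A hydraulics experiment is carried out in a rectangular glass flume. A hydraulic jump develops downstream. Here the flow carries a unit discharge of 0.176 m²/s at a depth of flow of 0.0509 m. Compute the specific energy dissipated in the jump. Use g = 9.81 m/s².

ΔE = 0.318 m

V₁ = q/y₁ = 0.176/0.0509 = 3.46 m/s. Fr₁ = V₁/√(g·y₁) = 3.46/√(9.81×0.0509) = 4.89.
Bélanger equation: y₂/y₁ = ½[√(1 + 8Fr₁²) − 1] = ½[√192.6 − 1] = 6.44.
y₂ = 6.44 × 0.0509 = 0.328 m.
V₂ = q/y₂ = 0.176/0.328 = 0.537 m/s. E₁ = y₁ + V₁²/2g = 0.660 m; E₂ = y₂ + V₂²/2g = 0.342 m. ΔE = E₁ − E₂ = 0.318 m.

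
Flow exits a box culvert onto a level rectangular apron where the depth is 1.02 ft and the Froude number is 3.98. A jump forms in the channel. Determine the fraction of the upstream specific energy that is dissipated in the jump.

Fr₁ = 3.98 (given).
From the momentum equation for a rectangular channel, y₂/y₁ = ½[√(1 + 8Fr₁²) − 1] = ½[√127.7 − 1] = 5.15.
y₂ = 5.15 × 1.02 = 5.25 ft.
E₁ = y₁(1 + Fr₁²/2) = 1.02×(1 + 3.98²/2) = 9.10 ft. ΔE = (y₂ − y₁)³/(4y₁y₂) = 3.54 ft. ΔE/E₁ = 3.54/9.10 = 0.389.

ΔE/E₁ = 0.389 (38.9%)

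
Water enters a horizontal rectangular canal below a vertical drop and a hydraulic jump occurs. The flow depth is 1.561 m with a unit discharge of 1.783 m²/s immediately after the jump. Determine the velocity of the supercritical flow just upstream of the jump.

V₁ = 7.698 m/s

V₂ = q/y₂ = 1.783/1.561 = 1.142 m/s; Fr₂ = V₂/√(g·y₂) = 0.2919.
Applying the sequent-depth relation in reverse, y₁/y₂ = ½[√(1 + 8Fr₂²) − 1] = ½[√1.6816 − 1] = 0.1484.
y₁ = 0.1484 × 1.561 = 0.2316 m.
V₁ = q/y₁ = 1.783/0.2316 = 7.698 m/s.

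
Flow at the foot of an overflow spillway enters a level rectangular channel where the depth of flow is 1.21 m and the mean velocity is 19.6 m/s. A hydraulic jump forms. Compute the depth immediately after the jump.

y₂ = 9.15 m

Fr₁ = V₁/√(g·y₁) = 19.6/√(9.81×1.21) = 5.69.
By Bélanger, y₂/y₁ = ½[√(1 + 8Fr₁²) − 1] = ½[√259.9 − 1] = 7.56.
y₂ = 7.56 × 1.21 = 9.15 m.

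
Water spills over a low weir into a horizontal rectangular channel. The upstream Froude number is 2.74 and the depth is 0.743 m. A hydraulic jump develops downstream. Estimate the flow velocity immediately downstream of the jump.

Fr₁ = 2.74 (given).
Conjugate-depth relation: y₂/y₁ = ½[√(1 + 8Fr₁²) − 1] = ½[√61.06 − 1] = 3.41.
y₂ = 3.41 × 0.743 = 2.53 m.
V₁ = Fr₁·√(g·y₁) = 2.74×√(9.81×0.743) = 7.40 m/s; q = V₁·y₁ = 5.50 m²/s.
V₂ = q/y₂ = 5.50/2.53 = 2.17 m/s.

V₂ = 2.17 m/s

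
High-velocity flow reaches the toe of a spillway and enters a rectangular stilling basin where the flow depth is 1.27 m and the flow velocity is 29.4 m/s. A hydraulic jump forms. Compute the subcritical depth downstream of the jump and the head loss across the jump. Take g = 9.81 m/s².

Fr₁ = V₁/√(g·y₁) = 29.4/√(9.81×1.27) = 8.33.
Conjugate-depth relation: y₂/y₁ = ½[√(1 + 8Fr₁²) − 1] = ½[√556.0 − 1] = 11.3.
y₂ = 11.3 × 1.27 = 14.3 m.
Head loss: ΔE = (y₂ − y₁)³/(4y₁y₂) = (14.3 − 1.27)³/(4×1.27×14.3) = 2232/72.8 = 30.6 m.

y₂ = 14.3 m; ΔE = 30.6 m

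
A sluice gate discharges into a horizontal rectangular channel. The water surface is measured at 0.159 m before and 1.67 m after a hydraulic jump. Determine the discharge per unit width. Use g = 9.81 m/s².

q = 1.54 m²/s

For a rectangular channel the momentum equation gives q² = ½·g·y₁·y₂·(y₁ + y₂) = ½×9.81×0.159×1.67×1.83 = 2.38.
q = √2.38 = 1.54 m²/s.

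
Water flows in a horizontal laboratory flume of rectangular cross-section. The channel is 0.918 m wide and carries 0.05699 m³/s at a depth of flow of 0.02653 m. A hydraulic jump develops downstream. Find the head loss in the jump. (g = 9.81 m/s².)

ΔE = 0.1385 m

q = Q/b = 0.05699/0.918 = 0.06208 m²/s; V₁ = q/y₁ = 2.340 m/s. Fr₁ = V₁/√(g·y₁) = 4.587.
Conjugate-depth relation: y₂/y₁ = ½[√(1 + 8Fr₁²) − 1] = ½[√169.31 − 1] = 6.006.
y₂ = 6.006 × 0.02653 = 0.1593 m.
V₂ = q/y₂ = 0.06208/0.1593 = 0.3896 m/s. E₁ = y₁ + V₁²/2g = 0.3056 m; E₂ = y₂ + V₂²/2g = 0.1671 m. ΔE = E₁ − E₂ = 0.1385 m.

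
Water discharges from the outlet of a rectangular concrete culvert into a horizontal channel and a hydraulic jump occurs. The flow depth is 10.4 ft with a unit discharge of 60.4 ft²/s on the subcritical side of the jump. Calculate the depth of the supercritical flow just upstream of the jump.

V₂ = q/y₂ = 60.4/10.4 = 5.81 ft/s; Fr₂ = V₂/√(g·y₂) = 0.317.
The Bélanger relation is symmetric: y₁/y₂ = ½[√(1 + 8Fr₂²) − 1] = ½[√1.806 − 1] = 0.172.
y₁ = 0.172 × 10.4 = 1.79 ft.

y₁ = 1.79 ft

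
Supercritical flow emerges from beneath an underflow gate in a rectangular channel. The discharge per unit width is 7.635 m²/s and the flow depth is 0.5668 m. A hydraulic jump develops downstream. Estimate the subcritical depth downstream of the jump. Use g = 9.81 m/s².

y₂ = 4.304 m

V₁ = q/y₁ = 7.635/0.5668 = 13.47 m/s. Fr₁ = V₁/√(g·y₁) = 13.47/√(9.81×0.5668) = 5.713.
Conjugate-depth relation: y₂/y₁ = ½[√(1 + 8Fr₁²) − 1] = ½[√262.07 − 1] = 7.594.
y₂ = 7.594 × 0.5668 = 4.304 m.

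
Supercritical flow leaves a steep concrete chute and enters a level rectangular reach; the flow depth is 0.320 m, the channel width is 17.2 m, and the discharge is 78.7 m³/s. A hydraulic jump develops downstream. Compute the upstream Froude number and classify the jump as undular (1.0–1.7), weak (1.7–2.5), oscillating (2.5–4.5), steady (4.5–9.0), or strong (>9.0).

q = Q/b = 78.7/17.2 = 4.58 m²/s; V₁ = q/y₁ = 14.3 m/s. Fr₁ = V₁/√(g·y₁) = 8.07.
Fr₁ = 8.07 lies in the steady range.

Fr₁ = 8.07; steady jump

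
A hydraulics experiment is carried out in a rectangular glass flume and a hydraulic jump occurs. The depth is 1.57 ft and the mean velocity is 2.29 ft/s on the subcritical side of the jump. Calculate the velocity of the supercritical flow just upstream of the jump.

V₁ = 13.0 ft/s

Fr₂ = V₂/√(g·y₂) = 2.29/√(32.2×1.57) = 0.322.
From the momentum equation (using Fr₂), y₁/y₂ = ½[√(1 + 8Fr₂²) − 1] = ½[√1.830 − 1] = 0.176.
y₁ = 0.176 × 1.57 = 0.277 ft.
V₁ = q/y₁ = 3.60/0.277 = 13.0 ft/s.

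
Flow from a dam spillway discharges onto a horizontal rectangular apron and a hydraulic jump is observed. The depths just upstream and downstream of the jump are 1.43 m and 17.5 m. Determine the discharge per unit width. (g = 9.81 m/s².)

q = 48.2 m²/s

For a rectangular channel the momentum equation gives q² = ½·g·y₁·y₂·(y₁ + y₂) = ½×9.81×1.43×17.5×18.9 = 2324.
q = √2324 = 48.2 m²/s.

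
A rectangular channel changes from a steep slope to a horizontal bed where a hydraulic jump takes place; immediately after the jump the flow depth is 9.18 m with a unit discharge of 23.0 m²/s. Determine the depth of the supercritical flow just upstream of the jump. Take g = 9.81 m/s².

y₁ = 1.14 m

V₂ = q/y₂ = 23.0/9.18 = 2.51 m/s; Fr₂ = V₂/√(g·y₂) = 0.264.
Since the conjugate-depth ratio holds either way, y₁/y₂ = ½[√(1 + 8Fr₂²) − 1] = ½[√1.558 − 1] = 0.124.
y₁ = 0.124 × 9.18 = 1.14 m.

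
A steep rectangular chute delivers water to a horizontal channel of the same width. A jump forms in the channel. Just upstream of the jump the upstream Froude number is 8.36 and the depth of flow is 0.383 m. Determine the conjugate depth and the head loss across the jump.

Fr₁ = 8.36 (given).
Sequent-depth ratio: y₂/y₁ = ½[√(1 + 8Fr₁²) − 1] = ½[√560.1 − 1] = 11.3.
y₂ = 11.3 × 0.383 = 4.34 m.
Head loss: ΔE = (y₂ − y₁)³/(4y₁y₂) = (4.34 − 0.383)³/(4×0.383×4.34) = 62.0/6.65 = 9.32 m.

y₂ = 4.34 m; ΔE = 9.32 m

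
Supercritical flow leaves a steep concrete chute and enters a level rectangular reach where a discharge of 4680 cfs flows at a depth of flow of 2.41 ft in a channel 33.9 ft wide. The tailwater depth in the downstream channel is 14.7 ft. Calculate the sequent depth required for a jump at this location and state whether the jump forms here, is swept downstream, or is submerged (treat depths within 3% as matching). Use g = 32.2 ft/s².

q = Q/b = 4680/33.9 = 138 ft²/s; V₁ = q/y₁ = 57.3 ft/s. Fr₁ = V₁/√(g·y₁) = 6.50.
Conjugate-depth relation: y₂/y₁ = ½[√(1 + 8Fr₁²) − 1] = ½[√339.3 − 1] = 8.71.
y₂ = 8.71 × 2.41 = 21.0 ft.
Tailwater y_tw = 14.7 ft: y_tw < y₂, so the jump is swept downstream.

y₂ = 21.0 ft; the jump is swept downstream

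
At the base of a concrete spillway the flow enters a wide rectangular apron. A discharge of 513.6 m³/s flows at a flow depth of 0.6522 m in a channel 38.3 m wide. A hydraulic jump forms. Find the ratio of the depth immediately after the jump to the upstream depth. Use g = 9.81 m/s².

q = Q/b = 513.6/38.3 = 13.41 m²/s; V₁ = q/y₁ = 20.56 m/s. Fr₁ = V₁/√(g·y₁) = 8.129.
From the momentum equation for a rectangular channel, y₂/y₁ = ½[√(1 + 8Fr₁²) − 1] = ½[√529.60 − 1] = 11.01.

y₂/y₁ = 11.01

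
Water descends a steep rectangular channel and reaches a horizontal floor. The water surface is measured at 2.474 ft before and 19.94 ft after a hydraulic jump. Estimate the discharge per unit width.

For a rectangular channel the momentum equation gives q² = ½·g·y₁·y₂·(y₁ + y₂) = ½×32.2×2.474×19.94×22.41 = 17802.
q = √17802 = 133.4 ft²/s.

q = 133.4 ft²/s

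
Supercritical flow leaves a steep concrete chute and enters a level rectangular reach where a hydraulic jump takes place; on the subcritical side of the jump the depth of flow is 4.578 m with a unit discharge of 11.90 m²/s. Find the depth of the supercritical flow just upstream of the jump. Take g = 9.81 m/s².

V₂ = q/y₂ = 11.90/4.578 = 2.599 m/s; Fr₂ = V₂/√(g·y₂) = 0.3879.
Applying the sequent-depth relation in reverse, y₁/y₂ = ½[√(1 + 8Fr₂²) − 1] = ½[√2.2036 − 1] = 0.2422.
y₁ = 0.2422 × 4.578 = 1.109 m.

y₁ = 1.109 m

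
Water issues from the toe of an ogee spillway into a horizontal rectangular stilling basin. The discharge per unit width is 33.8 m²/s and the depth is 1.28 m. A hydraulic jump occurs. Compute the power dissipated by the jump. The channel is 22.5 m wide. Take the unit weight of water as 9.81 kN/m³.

P = 176093 kW

V₁ = q/y₁ = 33.8/1.28 = 26.4 m/s. Fr₁ = V₁/√(g·y₁) = 26.4/√(9.81×1.28) = 7.45.
Bélanger equation: y₂/y₁ = ½[√(1 + 8Fr₁²) − 1] = ½[√445.2 − 1] = 10.1.
y₂ = 10.1 × 1.28 = 12.9 m.
V₂ = q/y₂ = 33.8/12.9 = 2.63 m/s. E₁ = y₁ + V₁²/2g = 36.8 m; E₂ = y₂ + V₂²/2g = 13.2 m. ΔE = E₁ − E₂ = 23.6 m.
Q = q·b = 33.8 × 22.5 = 760 m³/s. P = γ·Q·ΔE = 9.81 × 760 × 23.6 = 176093 kW.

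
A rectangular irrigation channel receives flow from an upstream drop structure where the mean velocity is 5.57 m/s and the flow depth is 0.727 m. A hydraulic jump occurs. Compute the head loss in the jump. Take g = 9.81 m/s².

ΔE = 0.242 m

Fr₁ = V₁/√(g·y₁) = 5.57/√(9.81×0.727) = 2.09.
Bélanger equation: y₂/y₁ = ½[√(1 + 8Fr₁²) − 1] = ½[√35.80 − 1] = 2.49.
y₂ = 2.49 × 0.727 = 1.81 m.
q = V₁·y₁ = 5.57 × 0.727 = 4.05 m²/s. V₂ = q/y₂ = 4.05/1.81 = 2.24 m/s. E₁ = y₁ + V₁²/2g = 2.31 m; E₂ = y₂ + V₂²/2g = 2.07 m. ΔE = E₁ − E₂ = 0.242 m.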